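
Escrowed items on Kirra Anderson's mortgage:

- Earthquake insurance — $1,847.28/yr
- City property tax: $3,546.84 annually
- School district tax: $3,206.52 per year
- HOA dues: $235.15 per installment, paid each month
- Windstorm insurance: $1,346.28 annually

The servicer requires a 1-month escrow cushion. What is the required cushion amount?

$1,064.06

Earthquake insurance: $1,847.28 annually
City property tax: $3,546.84 annually
School district tax: $3,206.52 annually
HOA dues: $235.15 × 12 = $2,821.80 annually
Windstorm insurance: $1,346.28 annually
Yearly total = $12,768.72
Monthly escrow = $12,768.72 ÷ 12 = $1,064.06
Cushion = 1 × $1,064.06 = $1,064.06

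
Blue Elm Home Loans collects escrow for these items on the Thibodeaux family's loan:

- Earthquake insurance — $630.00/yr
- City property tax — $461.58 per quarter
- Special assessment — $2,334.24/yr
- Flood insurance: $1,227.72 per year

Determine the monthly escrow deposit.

$503.19

Earthquake insurance: $630.00 annually
City property tax: $461.58 × 4 = $1,846.32 annually
Special assessment: $2,334.24 annually
Flood insurance: $1,227.72 annually
Total per year = $6,038.28
Per month = $6,038.28 / 12 = $503.19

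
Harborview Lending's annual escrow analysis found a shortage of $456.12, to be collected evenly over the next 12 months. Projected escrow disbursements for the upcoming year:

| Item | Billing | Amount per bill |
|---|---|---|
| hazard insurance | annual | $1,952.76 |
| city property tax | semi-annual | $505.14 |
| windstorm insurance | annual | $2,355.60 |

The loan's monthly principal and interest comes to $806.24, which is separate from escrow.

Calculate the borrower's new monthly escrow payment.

Hazard insurance — $1,952.76 annually
City property tax — $505.14 × 2 = $1,010.28 annually
Windstorm insurance — $2,355.60 annually
Total annual escrow = $1,952.76 + $1,010.28 + $2,355.60 = $5,318.64
Per month = $5,318.64 ÷ 12 = $443.22
Shortage spread = $456.12 ÷ 12 = $38.01/mo
New monthly escrow = $443.22 + $38.01 = $481.23

$481.23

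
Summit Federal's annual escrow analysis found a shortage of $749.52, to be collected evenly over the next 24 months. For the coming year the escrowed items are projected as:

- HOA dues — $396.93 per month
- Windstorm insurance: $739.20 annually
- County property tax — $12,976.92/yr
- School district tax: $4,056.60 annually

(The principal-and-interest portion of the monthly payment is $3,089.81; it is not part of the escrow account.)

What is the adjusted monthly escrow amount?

$1,909.22

HOA dues = $396.93 × 12 = $4,763.16/yr
Windstorm insurance = $739.20/yr
County property tax = $12,976.92/yr
School district tax = $4,056.60/yr
Total per year = $4,763.16 + $739.20 + $12,976.92 + $4,056.60 = $22,535.88
Per month = $22,535.88 / 12 = $1,877.99
Shortage spread = $749.52 ÷ 24 = $31.23/mo
New monthly escrow = $1,877.99 + $31.23 = $1,909.22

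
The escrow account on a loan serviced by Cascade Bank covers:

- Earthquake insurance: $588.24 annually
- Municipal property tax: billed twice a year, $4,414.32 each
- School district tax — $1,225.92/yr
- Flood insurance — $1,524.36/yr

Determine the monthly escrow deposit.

$1,013.93

Earthquake insurance = $588.24/yr
Municipal property tax = $4,414.32 × 2 = $8,828.64/yr
School district tax = $1,225.92/yr
Flood insurance = $1,524.36/yr
Yearly total = $588.24 + $8,828.64 + $1,225.92 + $1,524.36 = $12,167.16
Monthly = $12,167.16 ÷ 12 = $1,013.93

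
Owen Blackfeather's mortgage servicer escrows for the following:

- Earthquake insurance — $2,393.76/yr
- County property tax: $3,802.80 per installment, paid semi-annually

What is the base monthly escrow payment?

Earthquake insurance: $2,393.76/yr
County property tax: $3,802.80 × 2 = $7,605.60/yr
Annual escrow total = $9,999.36
Base monthly escrow = $9,999.36 ÷ 12 = $833.28

$833.28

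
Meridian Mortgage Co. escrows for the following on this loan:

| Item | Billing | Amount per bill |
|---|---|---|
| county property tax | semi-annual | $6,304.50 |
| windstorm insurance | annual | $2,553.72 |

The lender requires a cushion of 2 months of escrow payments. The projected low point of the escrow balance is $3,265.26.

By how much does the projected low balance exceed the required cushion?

County property tax — $6,304.50 × 2 = $12,609.00
Windstorm insurance — $2,553.72
Annual escrow total = $12,609.00 + $2,553.72 = $15,162.72
Monthly = $15,162.72 / 12 = $1,263.56
Required reserve = 2 × $1,263.56 = $2,527.12
Surplus = $3,265.26 − $2,527.12 = $738.14

$738.14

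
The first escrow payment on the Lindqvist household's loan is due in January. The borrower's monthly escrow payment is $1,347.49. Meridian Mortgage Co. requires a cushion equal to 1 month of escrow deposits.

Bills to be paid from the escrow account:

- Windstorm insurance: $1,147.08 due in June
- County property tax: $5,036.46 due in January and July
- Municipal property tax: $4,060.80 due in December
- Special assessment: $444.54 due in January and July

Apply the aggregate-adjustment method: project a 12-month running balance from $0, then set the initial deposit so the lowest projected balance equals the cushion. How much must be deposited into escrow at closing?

$5,481.00

Cushion = 1 × $1,347.49 = $1,347.49
Trial balance (start $0, +$1,347.49 each month, − disbursements):
  Jan: +$1,347.49 − $5,481.00 → -$4,133.51
  Feb: +$1,347.49 → -$2,786.02
  Mar: +$1,347.49 → -$1,438.53
  Apr: +$1,347.49 → -$91.04
  May: +$1,347.49 → $1,256.45
  Jun: +$1,347.49 − $1,147.08 → $1,456.86
  Jul: +$1,347.49 − $5,481.00 → -$2,676.65
  Aug: +$1,347.49 → -$1,329.16
  Sep: +$1,347.49 → $18.33
  Oct: +$1,347.49 → $1,365.82
  Nov: +$1,347.49 → $2,713.31
  Dec: +$1,347.49 − $4,060.80 → $0.00
Lowest trial balance = -$4,133.51 (Jan)
Initial deposit = cushion − low point = $1,347.49 − (-$4,133.51) = $5,481.00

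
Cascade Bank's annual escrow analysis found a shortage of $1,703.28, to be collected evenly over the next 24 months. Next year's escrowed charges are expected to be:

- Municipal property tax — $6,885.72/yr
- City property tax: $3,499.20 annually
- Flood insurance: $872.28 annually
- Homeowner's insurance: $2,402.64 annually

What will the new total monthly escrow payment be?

Municipal property tax = $6,885.72 annually
City property tax = $3,499.20 annually
Flood insurance = $872.28 annually
Homeowner's insurance = $2,402.64 annually
Combined annual = $6,885.72 + $3,499.20 + $872.28 + $2,402.64 = $13,659.84
Base monthly escrow = $13,659.84 ÷ 12 = $1,138.32
Monthly shortage recovery: $1,703.28 / 24 = $70.97
New monthly escrow = $1,138.32 + $70.97 = $1,209.29

$1,209.29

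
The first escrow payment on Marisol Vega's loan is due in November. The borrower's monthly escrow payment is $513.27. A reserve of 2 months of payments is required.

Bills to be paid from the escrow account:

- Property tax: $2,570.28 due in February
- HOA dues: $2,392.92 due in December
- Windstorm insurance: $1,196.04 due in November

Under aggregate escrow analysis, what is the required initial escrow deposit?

Cushion = 2 × $513.27 = $1,026.54
Trial balance (start $0, +$513.27 each month, − disbursements):
  Nov: +$513.27 − $1,196.04 → -$682.77
  Dec: +$513.27 − $2,392.92 → -$2,562.42
  Jan: +$513.27 → -$2,049.15
  Feb: +$513.27 − $2,570.28 → -$4,106.16
  Mar: +$513.27 → -$3,592.89
  Apr: +$513.27 → -$3,079.62
  May: +$513.27 → -$2,566.35
  Jun: +$513.27 → -$2,053.08
  Jul: +$513.27 → -$1,539.81
  Aug: +$513.27 → -$1,026.54
  Sep: +$513.27 → -$513.27
  Oct: +$513.27 → $0.00
Lowest trial balance = -$4,106.16 (Feb)
Initial deposit = cushion − low point = $1,026.54 − (-$4,106.16) = $5,132.70

$5,132.70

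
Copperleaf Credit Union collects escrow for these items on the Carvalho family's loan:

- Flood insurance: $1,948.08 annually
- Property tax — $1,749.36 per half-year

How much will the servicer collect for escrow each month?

Flood insurance = $1,948.08
Property tax = $1,749.36 × 2 = $3,498.72
Total annual escrow = $5,446.80
Monthly escrow = $5,446.80 ÷ 12 = $453.90

$453.90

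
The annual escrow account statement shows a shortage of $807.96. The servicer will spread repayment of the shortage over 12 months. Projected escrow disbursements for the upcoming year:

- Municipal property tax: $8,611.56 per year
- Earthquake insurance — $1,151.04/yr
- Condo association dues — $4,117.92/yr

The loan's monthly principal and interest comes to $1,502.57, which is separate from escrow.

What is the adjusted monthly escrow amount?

$1,224.04

Municipal property tax = $8,611.56/yr
Earthquake insurance = $1,151.04/yr
Condo association dues = $4,117.92/yr
Total annual escrow = $8,611.56 + $1,151.04 + $4,117.92 = $13,880.52
Monthly escrow = $13,880.52 ÷ 12 = $1,156.71
Monthly shortage recovery: $807.96 ÷ 12 = $67.33
New monthly escrow = $1,156.71 + $67.33 = $1,224.04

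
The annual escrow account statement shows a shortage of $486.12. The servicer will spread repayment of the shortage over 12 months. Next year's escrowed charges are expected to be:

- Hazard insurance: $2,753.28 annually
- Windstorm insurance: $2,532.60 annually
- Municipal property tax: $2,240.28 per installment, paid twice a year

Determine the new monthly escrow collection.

$854.38

Hazard insurance — $2,753.28 per year
Windstorm insurance — $2,532.60 per year
Municipal property tax — $2,240.28 × 2 = $4,480.56 per year
Combined annual = $2,753.28 + $2,532.60 + $4,480.56 = $9,766.44
Base monthly escrow = $9,766.44 / 12 = $813.87
Monthly shortage recovery: $486.12 / 12 = $40.51
Adjusted monthly = $813.87 + $40.51 = $854.38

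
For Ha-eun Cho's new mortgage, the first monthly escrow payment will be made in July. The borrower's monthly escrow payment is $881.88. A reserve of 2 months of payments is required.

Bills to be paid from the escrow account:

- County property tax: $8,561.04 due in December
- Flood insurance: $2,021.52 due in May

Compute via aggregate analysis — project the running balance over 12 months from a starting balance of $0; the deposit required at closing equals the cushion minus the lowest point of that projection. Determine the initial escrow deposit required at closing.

$5,033.52

Cushion = 2 × $881.88 = $1,763.76
Trial balance (start $0, +$881.88 each month, − disbursements):
  Jul: +$881.88 → $881.88
  Aug: +$881.88 → $1,763.76
  Sep: +$881.88 → $2,645.64
  Oct: +$881.88 → $3,527.52
  Nov: +$881.88 → $4,409.40
  Dec: +$881.88 − $8,561.04 → -$3,269.76
  Jan: +$881.88 → -$2,387.88
  Feb: +$881.88 → -$1,506.00
  Mar: +$881.88 → -$624.12
  Apr: +$881.88 → $257.76
  May: +$881.88 − $2,021.52 → -$881.88
  Jun: +$881.88 → $0.00
Lowest trial balance = -$3,269.76 (Dec)
Initial deposit = cushion − low point = $1,763.76 − (-$3,269.76) = $5,033.52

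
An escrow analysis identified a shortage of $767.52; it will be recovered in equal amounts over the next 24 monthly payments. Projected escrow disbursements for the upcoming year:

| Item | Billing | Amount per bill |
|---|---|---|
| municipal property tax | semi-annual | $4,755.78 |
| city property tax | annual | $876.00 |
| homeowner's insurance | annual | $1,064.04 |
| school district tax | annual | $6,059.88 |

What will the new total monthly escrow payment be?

$1,491.27

Municipal property tax — $4,755.78 × 2 = $9,511.56/yr
City property tax — $876.00/yr
Homeowner's insurance — $1,064.04/yr
School district tax — $6,059.88/yr
Total annual escrow = $9,511.56 + $876.00 + $1,064.04 + $6,059.88 = $17,511.48
Per month = $17,511.48 ÷ 12 = $1,459.29
Shortage spread = $767.52 / 24 = $31.98/mo
New monthly escrow = $1,459.29 + $31.98 = $1,491.27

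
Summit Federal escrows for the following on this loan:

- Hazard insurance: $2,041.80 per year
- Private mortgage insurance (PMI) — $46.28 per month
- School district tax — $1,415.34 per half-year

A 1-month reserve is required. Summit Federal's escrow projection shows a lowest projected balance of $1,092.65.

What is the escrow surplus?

$640.33

Hazard insurance = $2,041.80/yr
Private mortgage insurance (PMI) = $46.28 × 12 = $555.36/yr
School district tax = $1,415.34 × 2 = $2,830.68/yr
Total annual escrow = $2,041.80 + $555.36 + $2,830.68 = $5,427.84
Per month = $5,427.84 ÷ 12 = $452.32
Required cushion = 1 × $452.32 = $452.32
Surplus = $1,092.65 − $452.32 = $640.33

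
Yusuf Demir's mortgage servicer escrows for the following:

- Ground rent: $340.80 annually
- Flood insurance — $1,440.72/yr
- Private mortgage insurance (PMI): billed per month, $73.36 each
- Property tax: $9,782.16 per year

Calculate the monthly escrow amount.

Ground rent = $340.80
Flood insurance = $1,440.72
Private mortgage insurance (PMI) = $73.36 × 12 = $880.32
Property tax = $9,782.16
Total per year = $340.80 + $1,440.72 + $880.32 + $9,782.16 = $12,444.00
Monthly escrow = $12,444.00 / 12 = $1,037.00

$1,037.00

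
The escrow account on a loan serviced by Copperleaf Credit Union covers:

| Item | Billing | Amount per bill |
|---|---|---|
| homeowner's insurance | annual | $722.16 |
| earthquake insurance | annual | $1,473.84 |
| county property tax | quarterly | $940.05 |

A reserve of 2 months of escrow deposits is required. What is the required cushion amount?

Homeowner's insurance: $722.16 annually
Earthquake insurance: $1,473.84 annually
County property tax: $940.05 × 4 = $3,760.20 annually
Combined annual = $5,956.20
Monthly = $5,956.20 / 12 = $496.35
Required cushion = 2 × $496.35 = $992.70

$992.70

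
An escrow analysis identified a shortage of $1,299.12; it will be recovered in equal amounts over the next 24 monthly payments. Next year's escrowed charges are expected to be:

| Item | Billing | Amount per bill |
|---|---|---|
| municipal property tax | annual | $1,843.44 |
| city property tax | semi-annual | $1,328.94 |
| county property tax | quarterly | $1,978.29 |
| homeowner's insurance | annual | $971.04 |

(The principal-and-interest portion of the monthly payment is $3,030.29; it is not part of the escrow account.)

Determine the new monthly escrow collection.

$1,169.59

Municipal property tax — $1,843.44 annually
City property tax — $1,328.94 × 2 = $2,657.88 annually
County property tax — $1,978.29 × 4 = $7,913.16 annually
Homeowner's insurance — $971.04 annually
Yearly total = $1,843.44 + $2,657.88 + $7,913.16 + $971.04 = $13,385.52
Per month = $13,385.52 / 12 = $1,115.46
Shortage per month = $1,299.12 / 24 = $54.13
New monthly escrow = $1,115.46 + $54.13 = $1,169.59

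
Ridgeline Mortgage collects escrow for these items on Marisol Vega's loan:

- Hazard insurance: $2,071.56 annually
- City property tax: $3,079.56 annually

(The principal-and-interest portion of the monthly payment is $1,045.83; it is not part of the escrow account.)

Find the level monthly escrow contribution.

Hazard insurance = $2,071.56 per year
City property tax = $3,079.56 per year
Annual escrow total = $5,151.12
Monthly = $5,151.12 / 12 = $429.26

$429.26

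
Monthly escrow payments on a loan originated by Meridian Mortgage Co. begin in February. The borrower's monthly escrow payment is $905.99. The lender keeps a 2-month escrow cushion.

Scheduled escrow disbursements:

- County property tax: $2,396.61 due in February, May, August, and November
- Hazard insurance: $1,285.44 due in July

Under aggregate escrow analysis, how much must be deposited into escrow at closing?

$3,945.32

Cushion = 2 × $905.99 = $1,811.98
Trial balance (start $0, +$905.99 each month, − disbursements):
  Feb: +$905.99 − $2,396.61 → -$1,490.62
  Mar: +$905.99 → -$584.63
  Apr: +$905.99 → $321.36
  May: +$905.99 − $2,396.61 → -$1,169.26
  Jun: +$905.99 → -$263.27
  Jul: +$905.99 − $1,285.44 → -$642.72
  Aug: +$905.99 − $2,396.61 → -$2,133.34
  Sep: +$905.99 → -$1,227.35
  Oct: +$905.99 → -$321.36
  Nov: +$905.99 − $2,396.61 → -$1,811.98
  Dec: +$905.99 → -$905.99
  Jan: +$905.99 → $0.00
Lowest trial balance = -$2,133.34 (Aug)
Initial deposit = cushion − low point = $1,811.98 − (-$2,133.34) = $3,945.32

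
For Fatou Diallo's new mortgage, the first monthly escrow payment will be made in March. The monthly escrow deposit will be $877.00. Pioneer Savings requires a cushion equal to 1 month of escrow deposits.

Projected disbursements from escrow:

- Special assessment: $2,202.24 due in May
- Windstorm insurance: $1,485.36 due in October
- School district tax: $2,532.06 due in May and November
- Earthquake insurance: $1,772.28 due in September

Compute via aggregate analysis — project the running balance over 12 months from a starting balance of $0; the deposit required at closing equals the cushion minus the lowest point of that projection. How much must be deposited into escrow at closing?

$3,508.00

Cushion = 1 × $877.00 = $877.00
Trial balance (start $0, +$877.00 each month, − disbursements):
  Mar: +$877.00 → $877.00
  Apr: +$877.00 → $1,754.00
  May: +$877.00 − $4,734.30 → -$2,103.30
  Jun: +$877.00 → -$1,226.30
  Jul: +$877.00 → -$349.30
  Aug: +$877.00 → $527.70
  Sep: +$877.00 − $1,772.28 → -$367.58
  Oct: +$877.00 − $1,485.36 → -$975.94
  Nov: +$877.00 − $2,532.06 → -$2,631.00
  Dec: +$877.00 → -$1,754.00
  Jan: +$877.00 → -$877.00
  Feb: +$877.00 → $0.00
Lowest trial balance = -$2,631.00 (Nov)
Initial deposit = cushion − low point = $877.00 − (-$2,631.00) = $3,508.00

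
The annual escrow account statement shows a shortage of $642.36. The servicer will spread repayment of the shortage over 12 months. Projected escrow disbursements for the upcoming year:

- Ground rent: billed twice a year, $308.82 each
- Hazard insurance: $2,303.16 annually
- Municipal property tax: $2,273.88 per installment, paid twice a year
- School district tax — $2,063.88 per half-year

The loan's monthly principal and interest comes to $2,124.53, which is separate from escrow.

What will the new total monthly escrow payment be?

Ground rent = $308.82 × 2 = $617.64 per year
Hazard insurance = $2,303.16 per year
Municipal property tax = $2,273.88 × 2 = $4,547.76 per year
School district tax = $2,063.88 × 2 = $4,127.76 per year
Annual escrow total = $11,596.32
Base monthly escrow = $11,596.32 / 12 = $966.36
Monthly shortage recovery: $642.36 / 12 = $53.53
New monthly escrow = $966.36 + $53.53 = $1,019.89

$1,019.89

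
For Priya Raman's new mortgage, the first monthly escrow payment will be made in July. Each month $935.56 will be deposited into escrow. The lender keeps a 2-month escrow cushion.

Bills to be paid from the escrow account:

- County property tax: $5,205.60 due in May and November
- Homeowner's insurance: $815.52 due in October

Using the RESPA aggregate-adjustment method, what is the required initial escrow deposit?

$3,214.44

Cushion = 2 × $935.56 = $1,871.12
Trial balance (start $0, +$935.56 each month, − disbursements):
  Jul: +$935.56 → $935.56
  Aug: +$935.56 → $1,871.12
  Sep: +$935.56 → $2,806.68
  Oct: +$935.56 − $815.52 → $2,926.72
  Nov: +$935.56 − $5,205.60 → -$1,343.32
  Dec: +$935.56 → -$407.76
  Jan: +$935.56 → $527.80
  Feb: +$935.56 → $1,463.36
  Mar: +$935.56 → $2,398.92
  Apr: +$935.56 → $3,334.48
  May: +$935.56 − $5,205.60 → -$935.56
  Jun: +$935.56 → $0.00
Lowest trial balance = -$1,343.32 (Nov)
Initial deposit = cushion − low point = $1,871.12 − (-$1,343.32) = $3,214.44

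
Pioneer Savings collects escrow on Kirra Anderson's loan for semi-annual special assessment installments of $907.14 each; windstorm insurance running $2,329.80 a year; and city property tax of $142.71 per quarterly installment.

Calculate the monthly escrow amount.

Special assessment: $907.14 × 2 = $1,814.28
Windstorm insurance: $2,329.80
City property tax: $142.71 × 4 = $570.84
Total annual escrow = $1,814.28 + $2,329.80 + $570.84 = $4,714.92
Base monthly escrow = $4,714.92 ÷ 12 = $392.91

$392.91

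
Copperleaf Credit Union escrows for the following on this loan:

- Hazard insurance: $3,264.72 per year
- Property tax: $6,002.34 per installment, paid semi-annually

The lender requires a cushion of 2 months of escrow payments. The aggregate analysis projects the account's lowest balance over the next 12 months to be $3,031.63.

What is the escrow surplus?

$486.73

Hazard insurance: $3,264.72
Property tax: $6,002.34 × 2 = $12,004.68
Annual escrow total = $3,264.72 + $12,004.68 = $15,269.40
Base monthly escrow = $15,269.40 / 12 = $1,272.45
Required reserve = 2 × $1,272.45 = $2,544.90
Excess over cushion: $3,031.63 − $2,544.90 = $486.73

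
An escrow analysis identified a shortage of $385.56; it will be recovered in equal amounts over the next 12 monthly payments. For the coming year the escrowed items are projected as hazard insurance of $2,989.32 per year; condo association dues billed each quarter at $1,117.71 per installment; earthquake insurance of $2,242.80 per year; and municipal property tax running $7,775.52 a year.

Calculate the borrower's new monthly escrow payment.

Hazard insurance — $2,989.32/yr
Condo association dues — $1,117.71 × 4 = $4,470.84/yr
Earthquake insurance — $2,242.80/yr
Municipal property tax — $7,775.52/yr
Yearly total = $2,989.32 + $4,470.84 + $2,242.80 + $7,775.52 = $17,478.48
Per month = $17,478.48 ÷ 12 = $1,456.54
Shortage per month = $385.56 / 12 = $32.13
Adjusted monthly = $1,456.54 + $32.13 = $1,488.67

$1,488.67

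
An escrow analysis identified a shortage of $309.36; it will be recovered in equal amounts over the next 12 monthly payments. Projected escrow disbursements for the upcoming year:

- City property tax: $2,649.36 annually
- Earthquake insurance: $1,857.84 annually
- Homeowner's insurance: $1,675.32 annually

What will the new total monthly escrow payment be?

City property tax — $2,649.36/yr
Earthquake insurance — $1,857.84/yr
Homeowner's insurance — $1,675.32/yr
Yearly total = $6,182.52
Per month = $6,182.52 ÷ 12 = $515.21
Shortage per month = $309.36 ÷ 12 = $25.78
Adjusted monthly = $515.21 + $25.78 = $540.99

$540.99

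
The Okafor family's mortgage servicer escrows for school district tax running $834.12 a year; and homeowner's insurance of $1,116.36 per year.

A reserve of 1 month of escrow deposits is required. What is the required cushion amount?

$162.54

School district tax = $834.12 per year
Homeowner's insurance = $1,116.36 per year
Yearly total = $834.12 + $1,116.36 = $1,950.48
Per month = $1,950.48 ÷ 12 = $162.54
Cushion = 1 × $162.54 = $162.54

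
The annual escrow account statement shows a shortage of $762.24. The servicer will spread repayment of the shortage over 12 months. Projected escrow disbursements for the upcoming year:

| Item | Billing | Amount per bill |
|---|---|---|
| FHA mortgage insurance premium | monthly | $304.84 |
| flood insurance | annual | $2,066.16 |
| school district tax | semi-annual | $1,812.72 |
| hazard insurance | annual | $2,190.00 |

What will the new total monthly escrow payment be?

FHA mortgage insurance premium: $304.84 × 12 = $3,658.08
Flood insurance: $2,066.16
School district tax: $1,812.72 × 2 = $3,625.44
Hazard insurance: $2,190.00
Combined annual = $11,539.68
Monthly = $11,539.68 / 12 = $961.64
Shortage spread = $762.24 / 12 = $63.52/mo
Adjusted monthly = $961.64 + $63.52 = $1,025.16

$1,025.16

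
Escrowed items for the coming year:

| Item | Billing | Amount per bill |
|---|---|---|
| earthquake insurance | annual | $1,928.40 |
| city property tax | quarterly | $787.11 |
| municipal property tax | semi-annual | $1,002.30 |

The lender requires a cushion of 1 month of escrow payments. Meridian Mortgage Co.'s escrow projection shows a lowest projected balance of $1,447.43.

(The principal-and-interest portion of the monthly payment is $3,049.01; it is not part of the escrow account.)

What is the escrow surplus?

$857.31

Earthquake insurance — $1,928.40 per year
City property tax — $787.11 × 4 = $3,148.44 per year
Municipal property tax — $1,002.30 × 2 = $2,004.60 per year
Total per year = $1,928.40 + $3,148.44 + $2,004.60 = $7,081.44
Per month = $7,081.44 ÷ 12 = $590.12
Required cushion = 1 × $590.12 = $590.12
Surplus = $1,447.43 − $590.12 = $857.31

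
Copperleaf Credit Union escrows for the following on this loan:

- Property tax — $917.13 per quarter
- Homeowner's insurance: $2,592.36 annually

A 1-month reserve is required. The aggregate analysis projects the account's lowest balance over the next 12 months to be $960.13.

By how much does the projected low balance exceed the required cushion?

Property tax: $917.13 × 4 = $3,668.52/yr
Homeowner's insurance: $2,592.36/yr
Combined annual = $3,668.52 + $2,592.36 = $6,260.88
Per month = $6,260.88 / 12 = $521.74
Cushion = 1 × $521.74 = $521.74
Excess over cushion: $960.13 − $521.74 = $438.39

$438.39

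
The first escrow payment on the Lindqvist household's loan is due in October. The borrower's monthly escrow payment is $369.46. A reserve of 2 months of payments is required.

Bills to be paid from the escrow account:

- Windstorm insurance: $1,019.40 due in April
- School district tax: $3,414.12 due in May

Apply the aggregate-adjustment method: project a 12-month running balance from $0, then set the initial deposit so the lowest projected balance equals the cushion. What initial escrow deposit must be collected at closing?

$2,216.76

Cushion = 2 × $369.46 = $738.92
Trial balance (start $0, +$369.46 each month, − disbursements):
  Oct: +$369.46 → $369.46
  Nov: +$369.46 → $738.92
  Dec: +$369.46 → $1,108.38
  Jan: +$369.46 → $1,477.84
  Feb: +$369.46 → $1,847.30
  Mar: +$369.46 → $2,216.76
  Apr: +$369.46 − $1,019.40 → $1,566.82
  May: +$369.46 − $3,414.12 → -$1,477.84
  Jun: +$369.46 → -$1,108.38
  Jul: +$369.46 → -$738.92
  Aug: +$369.46 → -$369.46
  Sep: +$369.46 → $0.00
Lowest trial balance = -$1,477.84 (May)
Initial deposit = cushion − low point = $738.92 − (-$1,477.84) = $2,216.76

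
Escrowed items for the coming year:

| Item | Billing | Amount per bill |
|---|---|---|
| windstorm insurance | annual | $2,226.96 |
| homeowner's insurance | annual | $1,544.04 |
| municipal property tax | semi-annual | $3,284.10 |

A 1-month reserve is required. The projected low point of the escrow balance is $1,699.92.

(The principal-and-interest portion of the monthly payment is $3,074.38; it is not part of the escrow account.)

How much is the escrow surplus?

$838.32

Windstorm insurance: $2,226.96 per year
Homeowner's insurance: $1,544.04 per year
Municipal property tax: $3,284.10 × 2 = $6,568.20 per year
Combined annual = $2,226.96 + $1,544.04 + $6,568.20 = $10,339.20
Base monthly escrow = $10,339.20 / 12 = $861.60
Required cushion = 1 × $861.60 = $861.60
Excess over cushion: $1,699.92 − $861.60 = $838.32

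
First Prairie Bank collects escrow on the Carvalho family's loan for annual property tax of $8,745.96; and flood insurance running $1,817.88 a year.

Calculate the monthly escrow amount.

Property tax: $8,745.96/yr
Flood insurance: $1,817.88/yr
Total per year = $8,745.96 + $1,817.88 = $10,563.84
Monthly = $10,563.84 / 12 = $880.32

$880.32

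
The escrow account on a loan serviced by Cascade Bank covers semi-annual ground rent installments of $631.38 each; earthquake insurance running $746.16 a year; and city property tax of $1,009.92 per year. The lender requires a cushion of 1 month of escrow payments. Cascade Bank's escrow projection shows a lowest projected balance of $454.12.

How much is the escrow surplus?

Ground rent — $631.38 × 2 = $1,262.76 annually
Earthquake insurance — $746.16 annually
City property tax — $1,009.92 annually
Total per year = $1,262.76 + $746.16 + $1,009.92 = $3,018.84
Monthly escrow = $3,018.84 ÷ 12 = $251.57
Cushion = 1 × $251.57 = $251.57
Surplus = $454.12 − $251.57 = $202.55

$202.55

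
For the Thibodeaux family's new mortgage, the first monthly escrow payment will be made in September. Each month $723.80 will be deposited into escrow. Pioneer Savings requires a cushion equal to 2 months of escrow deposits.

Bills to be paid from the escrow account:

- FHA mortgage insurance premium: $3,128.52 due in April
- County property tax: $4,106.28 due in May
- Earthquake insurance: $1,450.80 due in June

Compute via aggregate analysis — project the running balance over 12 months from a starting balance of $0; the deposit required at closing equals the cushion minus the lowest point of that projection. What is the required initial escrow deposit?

Cushion = 2 × $723.80 = $1,447.60
Trial balance (start $0, +$723.80 each month, − disbursements):
  Sep: +$723.80 → $723.80
  Oct: +$723.80 → $1,447.60
  Nov: +$723.80 → $2,171.40
  Dec: +$723.80 → $2,895.20
  Jan: +$723.80 → $3,619.00
  Feb: +$723.80 → $4,342.80
  Mar: +$723.80 → $5,066.60
  Apr: +$723.80 − $3,128.52 → $2,661.88
  May: +$723.80 − $4,106.28 → -$720.60
  Jun: +$723.80 − $1,450.80 → -$1,447.60
  Jul: +$723.80 → -$723.80
  Aug: +$723.80 → $0.00
Lowest trial balance = -$1,447.60 (Jun)
Initial deposit = cushion − low point = $1,447.60 − (-$1,447.60) = $2,895.20

$2,895.20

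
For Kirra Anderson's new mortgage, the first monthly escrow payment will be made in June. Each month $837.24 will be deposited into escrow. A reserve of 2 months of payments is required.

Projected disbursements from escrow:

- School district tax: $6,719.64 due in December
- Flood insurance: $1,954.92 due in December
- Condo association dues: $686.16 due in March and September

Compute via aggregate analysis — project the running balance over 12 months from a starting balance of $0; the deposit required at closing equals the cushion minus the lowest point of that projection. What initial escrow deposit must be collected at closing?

Cushion = 2 × $837.24 = $1,674.48
Trial balance (start $0, +$837.24 each month, − disbursements):
  Jun: +$837.24 → $837.24
  Jul: +$837.24 → $1,674.48
  Aug: +$837.24 → $2,511.72
  Sep: +$837.24 − $686.16 → $2,662.80
  Oct: +$837.24 → $3,500.04
  Nov: +$837.24 → $4,337.28
  Dec: +$837.24 − $8,674.56 → -$3,500.04
  Jan: +$837.24 → -$2,662.80
  Feb: +$837.24 → -$1,825.56
  Mar: +$837.24 − $686.16 → -$1,674.48
  Apr: +$837.24 → -$837.24
  May: +$837.24 → $0.00
Lowest trial balance = -$3,500.04 (Dec)
Initial deposit = cushion − low point = $1,674.48 − (-$3,500.04) = $5,174.52

$5,174.52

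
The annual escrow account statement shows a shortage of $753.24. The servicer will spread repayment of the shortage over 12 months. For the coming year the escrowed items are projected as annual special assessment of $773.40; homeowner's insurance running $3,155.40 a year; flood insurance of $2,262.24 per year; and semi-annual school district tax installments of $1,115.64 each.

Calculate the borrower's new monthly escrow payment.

Special assessment — $773.40
Homeowner's insurance — $3,155.40
Flood insurance — $2,262.24
School district tax — $1,115.64 × 2 = $2,231.28
Yearly total = $773.40 + $3,155.40 + $2,262.24 + $2,231.28 = $8,422.32
Monthly escrow = $8,422.32 ÷ 12 = $701.86
Shortage per month = $753.24 ÷ 12 = $62.77
New monthly escrow = $701.86 + $62.77 = $764.63

$764.63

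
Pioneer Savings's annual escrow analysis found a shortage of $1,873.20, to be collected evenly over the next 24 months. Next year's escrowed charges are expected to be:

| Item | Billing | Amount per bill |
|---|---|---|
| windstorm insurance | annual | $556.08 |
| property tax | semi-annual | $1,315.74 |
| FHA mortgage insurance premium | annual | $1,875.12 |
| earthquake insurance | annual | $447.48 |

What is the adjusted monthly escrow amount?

$537.23

Windstorm insurance: $556.08 per year
Property tax: $1,315.74 × 2 = $2,631.48 per year
FHA mortgage insurance premium: $1,875.12 per year
Earthquake insurance: $447.48 per year
Annual escrow total = $556.08 + $2,631.48 + $1,875.12 + $447.48 = $5,510.16
Base monthly escrow = $5,510.16 ÷ 12 = $459.18
Shortage spread = $1,873.20 / 24 = $78.05/mo
New monthly escrow = $459.18 + $78.05 = $537.23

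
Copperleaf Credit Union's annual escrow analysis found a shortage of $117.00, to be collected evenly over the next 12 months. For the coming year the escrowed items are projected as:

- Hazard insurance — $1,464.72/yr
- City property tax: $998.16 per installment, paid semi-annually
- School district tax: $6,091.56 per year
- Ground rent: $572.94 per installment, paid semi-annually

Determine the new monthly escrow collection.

$901.29

Hazard insurance = $1,464.72/yr
City property tax = $998.16 × 2 = $1,996.32/yr
School district tax = $6,091.56/yr
Ground rent = $572.94 × 2 = $1,145.88/yr
Combined annual = $10,698.48
Monthly escrow = $10,698.48 ÷ 12 = $891.54
Shortage per month = $117.00 ÷ 12 = $9.75
Adjusted monthly = $891.54 + $9.75 = $901.29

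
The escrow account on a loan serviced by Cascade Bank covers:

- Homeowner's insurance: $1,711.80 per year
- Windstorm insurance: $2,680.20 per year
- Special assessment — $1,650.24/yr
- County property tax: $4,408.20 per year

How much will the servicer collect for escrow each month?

$870.87

Homeowner's insurance = $1,711.80/yr
Windstorm insurance = $2,680.20/yr
Special assessment = $1,650.24/yr
County property tax = $4,408.20/yr
Total per year = $10,450.44
Base monthly escrow = $10,450.44 / 12 = $870.87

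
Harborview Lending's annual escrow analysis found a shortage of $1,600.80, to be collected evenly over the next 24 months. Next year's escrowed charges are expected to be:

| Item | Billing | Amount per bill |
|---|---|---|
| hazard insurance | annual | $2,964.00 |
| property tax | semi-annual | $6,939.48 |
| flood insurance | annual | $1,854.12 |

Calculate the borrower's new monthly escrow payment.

$1,624.79

Hazard insurance = $2,964.00/yr
Property tax = $6,939.48 × 2 = $13,878.96/yr
Flood insurance = $1,854.12/yr
Combined annual = $2,964.00 + $13,878.96 + $1,854.12 = $18,697.08
Per month = $18,697.08 ÷ 12 = $1,558.09
Monthly shortage recovery: $1,600.80 ÷ 24 = $66.70
Adjusted monthly = $1,558.09 + $66.70 = $1,624.79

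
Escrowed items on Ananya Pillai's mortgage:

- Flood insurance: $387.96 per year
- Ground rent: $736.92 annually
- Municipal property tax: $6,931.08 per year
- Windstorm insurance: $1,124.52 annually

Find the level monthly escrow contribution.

Flood insurance = $387.96 annually
Ground rent = $736.92 annually
Municipal property tax = $6,931.08 annually
Windstorm insurance = $1,124.52 annually
Total per year = $9,180.48
Base monthly escrow = $9,180.48 / 12 = $765.04

$765.04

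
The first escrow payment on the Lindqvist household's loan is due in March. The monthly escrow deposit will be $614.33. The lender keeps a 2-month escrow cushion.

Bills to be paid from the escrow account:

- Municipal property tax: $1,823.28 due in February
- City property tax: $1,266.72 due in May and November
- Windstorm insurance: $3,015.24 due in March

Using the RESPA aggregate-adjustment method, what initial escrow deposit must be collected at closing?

Cushion = 2 × $614.33 = $1,228.66
Trial balance (start $0, +$614.33 each month, − disbursements):
  Mar: +$614.33 − $3,015.24 → -$2,400.91
  Apr: +$614.33 → -$1,786.58
  May: +$614.33 − $1,266.72 → -$2,438.97
  Jun: +$614.33 → -$1,824.64
  Jul: +$614.33 → -$1,210.31
  Aug: +$614.33 → -$595.98
  Sep: +$614.33 → $18.35
  Oct: +$614.33 → $632.68
  Nov: +$614.33 − $1,266.72 → -$19.71
  Dec: +$614.33 → $594.62
  Jan: +$614.33 → $1,208.95
  Feb: +$614.33 − $1,823.28 → $0.00
Lowest trial balance = -$2,438.97 (May)
Initial deposit = cushion − low point = $1,228.66 − (-$2,438.97) = $3,667.63

$3,667.63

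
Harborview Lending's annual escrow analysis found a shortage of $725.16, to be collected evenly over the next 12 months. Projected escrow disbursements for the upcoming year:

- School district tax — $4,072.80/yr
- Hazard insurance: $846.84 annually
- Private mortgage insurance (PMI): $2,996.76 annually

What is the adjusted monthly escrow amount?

$720.13

School district tax: $4,072.80
Hazard insurance: $846.84
Private mortgage insurance (PMI): $2,996.76
Yearly total = $4,072.80 + $846.84 + $2,996.76 = $7,916.40
Monthly escrow = $7,916.40 ÷ 12 = $659.70
Shortage spread = $725.16 ÷ 12 = $60.43/mo
Adjusted monthly = $659.70 + $60.43 = $720.13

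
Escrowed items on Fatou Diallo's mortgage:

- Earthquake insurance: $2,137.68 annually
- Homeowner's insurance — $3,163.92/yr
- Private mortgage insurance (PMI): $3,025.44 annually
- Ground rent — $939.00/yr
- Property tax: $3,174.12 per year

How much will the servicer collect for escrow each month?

$1,036.68

Earthquake insurance = $2,137.68 per year
Homeowner's insurance = $3,163.92 per year
Private mortgage insurance (PMI) = $3,025.44 per year
Ground rent = $939.00 per year
Property tax = $3,174.12 per year
Total annual escrow = $12,440.16
Monthly escrow = $12,440.16 ÷ 12 = $1,036.68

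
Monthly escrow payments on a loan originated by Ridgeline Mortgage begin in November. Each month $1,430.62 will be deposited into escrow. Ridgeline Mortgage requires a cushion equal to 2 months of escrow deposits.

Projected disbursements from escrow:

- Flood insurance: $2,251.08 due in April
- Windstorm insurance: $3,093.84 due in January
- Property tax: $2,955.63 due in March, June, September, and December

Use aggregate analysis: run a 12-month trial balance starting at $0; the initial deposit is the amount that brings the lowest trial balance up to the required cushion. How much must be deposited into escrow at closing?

Cushion = 2 × $1,430.62 = $2,861.24
Trial balance (start $0, +$1,430.62 each month, − disbursements):
  Nov: +$1,430.62 → $1,430.62
  Dec: +$1,430.62 − $2,955.63 → -$94.39
  Jan: +$1,430.62 − $3,093.84 → -$1,757.61
  Feb: +$1,430.62 → -$326.99
  Mar: +$1,430.62 − $2,955.63 → -$1,852.00
  Apr: +$1,430.62 − $2,251.08 → -$2,672.46
  May: +$1,430.62 → -$1,241.84
  Jun: +$1,430.62 − $2,955.63 → -$2,766.85
  Jul: +$1,430.62 → -$1,336.23
  Aug: +$1,430.62 → $94.39
  Sep: +$1,430.62 − $2,955.63 → -$1,430.62
  Oct: +$1,430.62 → $0.00
Lowest trial balance = -$2,766.85 (Jun)
Initial deposit = cushion − low point = $2,861.24 − (-$2,766.85) = $5,628.09

$5,628.09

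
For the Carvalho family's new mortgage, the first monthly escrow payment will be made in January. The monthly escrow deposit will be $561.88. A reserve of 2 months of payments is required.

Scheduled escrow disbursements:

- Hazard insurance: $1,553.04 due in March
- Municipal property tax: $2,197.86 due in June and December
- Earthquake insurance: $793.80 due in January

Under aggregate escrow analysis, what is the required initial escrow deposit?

$2,297.18

Cushion = 2 × $561.88 = $1,123.76
Trial balance (start $0, +$561.88 each month, − disbursements):
  Jan: +$561.88 − $793.80 → -$231.92
  Feb: +$561.88 → $329.96
  Mar: +$561.88 − $1,553.04 → -$661.20
  Apr: +$561.88 → -$99.32
  May: +$561.88 → $462.56
  Jun: +$561.88 − $2,197.86 → -$1,173.42
  Jul: +$561.88 → -$611.54
  Aug: +$561.88 → -$49.66
  Sep: +$561.88 → $512.22
  Oct: +$561.88 → $1,074.10
  Nov: +$561.88 → $1,635.98
  Dec: +$561.88 − $2,197.86 → $0.00
Lowest trial balance = -$1,173.42 (Jun)
Initial deposit = cushion − low point = $1,123.76 − (-$1,173.42) = $2,297.18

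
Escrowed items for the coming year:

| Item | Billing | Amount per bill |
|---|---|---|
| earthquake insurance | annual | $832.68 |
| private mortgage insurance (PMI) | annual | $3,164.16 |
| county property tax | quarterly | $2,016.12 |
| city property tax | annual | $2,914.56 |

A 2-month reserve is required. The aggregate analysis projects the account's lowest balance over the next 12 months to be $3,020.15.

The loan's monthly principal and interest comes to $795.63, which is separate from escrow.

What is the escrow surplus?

Earthquake insurance — $832.68 per year
Private mortgage insurance (PMI) — $3,164.16 per year
County property tax — $2,016.12 × 4 = $8,064.48 per year
City property tax — $2,914.56 per year
Annual escrow total = $14,975.88
Per month = $14,975.88 / 12 = $1,247.99
Cushion = 2 × $1,247.99 = $2,495.98
Surplus = $3,020.15 − $2,495.98 = $524.17

$524.17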